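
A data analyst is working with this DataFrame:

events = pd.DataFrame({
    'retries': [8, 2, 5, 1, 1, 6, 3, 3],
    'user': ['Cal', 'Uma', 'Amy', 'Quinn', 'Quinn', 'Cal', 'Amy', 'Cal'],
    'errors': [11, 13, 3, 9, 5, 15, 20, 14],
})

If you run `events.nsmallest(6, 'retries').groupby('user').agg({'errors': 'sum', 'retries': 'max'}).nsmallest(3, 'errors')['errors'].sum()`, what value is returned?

41

take 6 rows with smallest retries:
   retries   user  errors
3        1  Quinn       9
4        1  Quinn       5
1        2    Uma      13
6        3    Amy      20
7        3    Cal      14
2        5    Amy       3
group by user: sum(errors), max(retries):
       errors  retries
user                  
Amy        23        5
Cal        14        3
Quinn      14        1
Uma        13        2
take 3 rows with smallest errors:
       errors  retries
user                  
Uma        13        2
Cal        14        3
Quinn      14        1
Taking the sum of column 'errors' gives 41.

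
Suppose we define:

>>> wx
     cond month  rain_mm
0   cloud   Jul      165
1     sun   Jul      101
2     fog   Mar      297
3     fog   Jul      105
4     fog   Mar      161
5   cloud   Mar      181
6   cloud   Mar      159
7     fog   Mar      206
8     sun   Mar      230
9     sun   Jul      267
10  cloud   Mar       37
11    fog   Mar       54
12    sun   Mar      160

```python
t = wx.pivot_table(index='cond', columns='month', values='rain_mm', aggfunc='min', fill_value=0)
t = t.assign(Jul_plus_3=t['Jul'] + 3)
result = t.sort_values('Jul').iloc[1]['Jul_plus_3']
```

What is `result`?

pivot: rows=cond, cols=month, min(rain_mm):
month  Jul  Mar
cond           
cloud  165   37
fog    105   54
sun    101  160
add column Jul_plus_3 = t['Jul'] + 3:
month  Jul  Mar  Jul_plus_3
cond                       
cloud  165   37         168
fog    105   54         108
sun    101  160         104
sort by Jul:
month  Jul  Mar  Jul_plus_3
cond                       
sun    101  160         104
fog    105   54         108
cloud  165   37         168
So iloc[1]['Jul_plus_3'] = 108.

108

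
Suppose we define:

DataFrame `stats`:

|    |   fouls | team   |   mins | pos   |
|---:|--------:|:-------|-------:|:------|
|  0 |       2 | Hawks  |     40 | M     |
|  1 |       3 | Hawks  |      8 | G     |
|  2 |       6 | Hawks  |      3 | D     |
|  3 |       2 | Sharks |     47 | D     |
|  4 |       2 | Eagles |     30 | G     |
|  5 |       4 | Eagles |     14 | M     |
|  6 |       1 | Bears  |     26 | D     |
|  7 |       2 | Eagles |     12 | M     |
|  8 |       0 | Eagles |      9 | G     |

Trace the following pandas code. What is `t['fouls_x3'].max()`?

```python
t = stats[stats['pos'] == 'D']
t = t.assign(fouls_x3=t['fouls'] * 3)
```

18

filter rows where pos == 'D':
   fouls    team  mins pos
2      6   Hawks     3   D
3      2  Sharks    47   D
6      1   Bears    26   D
add column fouls_x3 = t['fouls'] * 3:
   fouls    team  mins pos  fouls_x3
2      6   Hawks     3   D        18
3      2  Sharks    47   D         6
6      1   Bears    26   D         3
So max() = 18.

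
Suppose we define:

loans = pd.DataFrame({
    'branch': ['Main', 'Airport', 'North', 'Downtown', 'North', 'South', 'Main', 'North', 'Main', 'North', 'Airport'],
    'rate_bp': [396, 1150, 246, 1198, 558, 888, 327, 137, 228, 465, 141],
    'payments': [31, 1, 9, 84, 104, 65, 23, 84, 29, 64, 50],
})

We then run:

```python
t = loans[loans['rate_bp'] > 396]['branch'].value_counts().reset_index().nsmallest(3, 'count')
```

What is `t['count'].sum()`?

filter rows where rate_bp > 396:
     branch  rate_bp  payments
1   Airport     1150         1
3  Downtown     1198        84
4     North      558       104
5     South      888        65
9     North      465        64
value_counts of branch:
branch
North       2
Airport     1
Downtown    1
South       1
Name: count, dtype: int64
reset_index():
     branch  count
0     North      2
1   Airport      1
2  Downtown      1
3     South      1
take 3 rows with smallest count:
     branch  count
1   Airport      1
2  Downtown      1
3     South      1

3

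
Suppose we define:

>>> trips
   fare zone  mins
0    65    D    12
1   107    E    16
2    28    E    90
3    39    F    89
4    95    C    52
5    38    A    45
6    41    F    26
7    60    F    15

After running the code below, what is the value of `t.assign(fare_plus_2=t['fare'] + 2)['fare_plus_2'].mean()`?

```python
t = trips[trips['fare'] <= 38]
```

35.0

filter rows where fare <= 38:
   fare zone  mins
2    28    E    90
5    38    A    45
add column fare_plus_2 = t['fare'] + 2:
   fare zone  mins  fare_plus_2
2    28    E    90           30
5    38    A    45           40
Then the mean of column 'fare_plus_2': 35.0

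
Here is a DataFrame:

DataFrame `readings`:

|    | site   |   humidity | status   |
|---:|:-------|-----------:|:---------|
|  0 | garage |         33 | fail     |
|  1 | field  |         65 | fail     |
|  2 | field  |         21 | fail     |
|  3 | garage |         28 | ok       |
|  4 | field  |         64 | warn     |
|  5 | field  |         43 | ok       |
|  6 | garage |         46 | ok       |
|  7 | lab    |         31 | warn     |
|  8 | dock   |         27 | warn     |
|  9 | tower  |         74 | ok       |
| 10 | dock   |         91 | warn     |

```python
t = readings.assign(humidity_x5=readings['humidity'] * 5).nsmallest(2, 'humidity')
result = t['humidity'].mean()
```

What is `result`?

add column humidity_x5 = readings['humidity'] * 5:
      site  humidity status  humidity_x5
0   garage        33   fail          165
1    field        65   fail          325
2    field        21   fail          105
3   garage        28     ok          140
4    field        64   warn          320
5    field        43     ok          215
6   garage        46     ok          230
7      lab        31   warn          155
8     dock        27   warn          135
9    tower        74     ok          370
10    dock        91   warn          455
take 2 rows with smallest humidity:
    site  humidity status  humidity_x5
2  field        21   fail          105
8   dock        27   warn          135
mean of column 'humidity' → 24.0

24.0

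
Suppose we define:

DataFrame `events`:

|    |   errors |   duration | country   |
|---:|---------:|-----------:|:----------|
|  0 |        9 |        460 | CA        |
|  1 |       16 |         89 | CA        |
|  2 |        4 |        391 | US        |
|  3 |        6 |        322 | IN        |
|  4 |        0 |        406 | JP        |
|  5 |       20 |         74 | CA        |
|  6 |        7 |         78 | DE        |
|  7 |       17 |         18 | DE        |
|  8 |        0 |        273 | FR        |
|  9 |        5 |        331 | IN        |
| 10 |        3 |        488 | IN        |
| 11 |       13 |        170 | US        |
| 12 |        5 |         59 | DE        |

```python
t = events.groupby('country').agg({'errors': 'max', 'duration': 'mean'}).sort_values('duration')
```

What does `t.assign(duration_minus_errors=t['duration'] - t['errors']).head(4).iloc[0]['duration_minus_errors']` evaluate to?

group by country: max(errors), mean(duration):
         errors    duration
country                    
CA           20  207.666667
DE           17   51.666667
FR            0  273.000000
IN            6  380.333333
JP            0  406.000000
US           13  280.500000
sort by duration:
         errors    duration
country                    
DE           17   51.666667
CA           20  207.666667
FR            0  273.000000
US           13  280.500000
IN            6  380.333333
JP            0  406.000000
add column duration_minus_errors = t['duration'] - t['errors']:
         errors    duration  duration_minus_errors
country                                           
DE           17   51.666667              34.666667
CA           20  207.666667             187.666667
FR            0  273.000000             273.000000
US           13  280.500000             267.500000
IN            6  380.333333             374.333333
JP            0  406.000000             406.000000
take first 4 rows:
         errors    duration  duration_minus_errors
country                                           
DE           17   51.666667              34.666667
CA           20  207.666667             187.666667
FR            0  273.000000             273.000000
US           13  280.500000             267.500000

34.6666666667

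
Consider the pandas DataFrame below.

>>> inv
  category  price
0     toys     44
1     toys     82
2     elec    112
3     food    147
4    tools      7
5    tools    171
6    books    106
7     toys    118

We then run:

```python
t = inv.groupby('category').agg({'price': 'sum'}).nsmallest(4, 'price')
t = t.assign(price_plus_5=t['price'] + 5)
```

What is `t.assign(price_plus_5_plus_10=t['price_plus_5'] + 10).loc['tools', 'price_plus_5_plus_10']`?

group by category, sum of price:
          price
category       
books       106
elec        112
food        147
tools       178
toys        244
take 4 rows with smallest price:
          price
category       
books       106
elec        112
food        147
tools       178
add column price_plus_5 = t['price'] + 5:
          price  price_plus_5
category                     
books       106           111
elec        112           117
food        147           152
tools       178           183
add column price_plus_5_plus_10 = t['price_plus_5'] + 10:
          price  price_plus_5  price_plus_5_plus_10
category                                           
books       106           111                   121
elec        112           117                   127
food        147           152                   162
tools       178           183                   193

193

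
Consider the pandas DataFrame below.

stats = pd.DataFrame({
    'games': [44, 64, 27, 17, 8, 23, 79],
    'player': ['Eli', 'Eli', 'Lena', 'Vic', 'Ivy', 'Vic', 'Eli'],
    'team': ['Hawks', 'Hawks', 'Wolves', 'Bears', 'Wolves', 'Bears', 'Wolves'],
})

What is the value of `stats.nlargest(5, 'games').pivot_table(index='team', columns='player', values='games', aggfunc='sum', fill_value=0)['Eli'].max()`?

108

take 5 rows with largest games:
   games player    team
6     79    Eli  Wolves
1     64    Eli   Hawks
0     44    Eli   Hawks
2     27   Lena  Wolves
5     23    Vic   Bears
pivot: rows=team, cols=player, sum(games):
player  Eli  Lena  Vic
team                  
Bears     0     0   23
Hawks   108     0    0
Wolves   79    27    0
Reading off the max of column 'Eli', we get 108.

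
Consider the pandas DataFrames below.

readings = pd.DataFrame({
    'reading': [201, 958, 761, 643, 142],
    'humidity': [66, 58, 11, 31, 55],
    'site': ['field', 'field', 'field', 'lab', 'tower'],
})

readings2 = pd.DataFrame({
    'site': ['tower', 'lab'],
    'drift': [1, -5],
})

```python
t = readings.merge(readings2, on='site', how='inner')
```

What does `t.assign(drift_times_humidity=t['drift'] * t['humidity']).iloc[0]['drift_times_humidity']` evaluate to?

-155

merge on 'site' (how='inner') → 2 rows:
   reading  humidity   site  drift
0      643        31    lab     -5
1      142        55  tower      1
add column drift_times_humidity = t['drift'] * t['humidity']:
   reading  humidity   site  drift  drift_times_humidity
0      643        31    lab     -5                  -155
1      142        55  tower      1                    55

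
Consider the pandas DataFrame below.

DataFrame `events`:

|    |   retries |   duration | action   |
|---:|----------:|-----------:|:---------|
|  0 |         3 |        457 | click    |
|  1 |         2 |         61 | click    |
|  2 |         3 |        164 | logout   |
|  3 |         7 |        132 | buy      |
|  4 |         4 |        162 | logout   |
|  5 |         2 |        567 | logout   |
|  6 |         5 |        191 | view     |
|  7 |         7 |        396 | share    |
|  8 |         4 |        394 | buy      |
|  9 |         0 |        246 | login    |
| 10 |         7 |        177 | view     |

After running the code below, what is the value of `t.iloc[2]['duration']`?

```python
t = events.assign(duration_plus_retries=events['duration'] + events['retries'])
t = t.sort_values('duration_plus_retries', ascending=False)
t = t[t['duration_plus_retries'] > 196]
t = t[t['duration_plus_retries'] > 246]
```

add column duration_plus_retries = events['duration'] + events['retries']:
    retries  duration  action  duration_plus_retries
0         3       457   click                    460
1         2        61   click                     63
2         3       164  logout                    167
3         7       132     buy                    139
4         4       162  logout                    166
5         2       567  logout                    569
6         5       191    view                    196
7         7       396   share                    403
8         4       394     buy                    398
9         0       246   login                    246
10        7       177    view                    184
sort by duration_plus_retries descending:
    retries  duration  action  duration_plus_retries
5         2       567  logout                    569
0         3       457   click                    460
7         7       396   share                    403
8         4       394     buy                    398
9         0       246   login                    246
6         5       191    view                    196
10        7       177    view                    184
2         3       164  logout                    167
4         4       162  logout                    166
3         7       132     buy                    139
1         2        61   click                     63
filter rows where duration_plus_retries > 196:
   retries  duration  action  duration_plus_retries
5        2       567  logout                    569
0        3       457   click                    460
7        7       396   share                    403
8        4       394     buy                    398
9        0       246   login                    246
filter rows where duration_plus_retries > 246:
   retries  duration  action  duration_plus_retries
5        2       567  logout                    569
0        3       457   click                    460
7        7       396   share                    403
8        4       394     buy                    398

396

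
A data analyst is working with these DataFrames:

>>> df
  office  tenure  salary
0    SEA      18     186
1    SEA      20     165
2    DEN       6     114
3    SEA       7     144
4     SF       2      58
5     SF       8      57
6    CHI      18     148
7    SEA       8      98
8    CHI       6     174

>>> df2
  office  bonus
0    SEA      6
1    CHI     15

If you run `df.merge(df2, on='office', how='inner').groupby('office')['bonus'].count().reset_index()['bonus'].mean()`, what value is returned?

merge on 'office' (how='inner') → 6 rows:
  office  tenure  salary  bonus
0    SEA      18     186      6
1    SEA      20     165      6
2    SEA       7     144      6
3    CHI      18     148     15
4    SEA       8      98      6
5    CHI       6     174     15
group by office, count of bonus:
office
CHI    2
SEA    4
Name: bonus, dtype: int64
reset_index():
  office  bonus
0    CHI      2
1    SEA      4
Hence 3.0.

3.0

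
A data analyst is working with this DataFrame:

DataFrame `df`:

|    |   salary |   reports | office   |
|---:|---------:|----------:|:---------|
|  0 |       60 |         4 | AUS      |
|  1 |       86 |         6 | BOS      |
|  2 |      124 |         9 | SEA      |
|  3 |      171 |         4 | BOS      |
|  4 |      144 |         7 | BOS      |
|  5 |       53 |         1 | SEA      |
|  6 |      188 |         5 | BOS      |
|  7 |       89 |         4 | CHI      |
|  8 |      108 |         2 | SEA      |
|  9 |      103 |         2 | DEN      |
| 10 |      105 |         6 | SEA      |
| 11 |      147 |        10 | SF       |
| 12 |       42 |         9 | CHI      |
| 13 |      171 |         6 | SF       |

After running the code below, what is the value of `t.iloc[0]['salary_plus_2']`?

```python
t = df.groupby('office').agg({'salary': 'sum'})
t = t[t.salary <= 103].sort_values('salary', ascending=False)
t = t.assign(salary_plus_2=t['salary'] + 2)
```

105

group by office, sum of salary:
        salary
office        
AUS         60
BOS        589
CHI        131
DEN        103
SEA        390
SF         318
filter rows where salary <= 103:
        salary
office        
AUS         60
DEN        103
sort by salary descending:
        salary
office        
DEN        103
AUS         60
add column salary_plus_2 = t['salary'] + 2:
        salary  salary_plus_2
office                       
DEN        103            105
AUS         60             62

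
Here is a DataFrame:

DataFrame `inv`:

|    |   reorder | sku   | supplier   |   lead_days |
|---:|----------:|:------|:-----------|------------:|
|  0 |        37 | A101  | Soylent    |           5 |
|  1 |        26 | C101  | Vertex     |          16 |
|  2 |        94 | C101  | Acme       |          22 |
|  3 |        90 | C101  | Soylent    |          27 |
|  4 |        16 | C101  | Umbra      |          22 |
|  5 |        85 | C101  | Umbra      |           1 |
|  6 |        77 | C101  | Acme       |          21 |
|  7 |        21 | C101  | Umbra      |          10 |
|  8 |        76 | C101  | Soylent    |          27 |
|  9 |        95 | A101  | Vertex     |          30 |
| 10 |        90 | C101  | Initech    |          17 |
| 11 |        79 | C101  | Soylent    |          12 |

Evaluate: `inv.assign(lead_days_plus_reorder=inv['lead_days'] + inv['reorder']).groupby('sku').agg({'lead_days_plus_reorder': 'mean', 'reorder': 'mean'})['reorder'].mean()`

65.7

add column lead_days_plus_reorder = inv['lead_days'] + inv['reorder']:
    reorder   sku supplier  lead_days  lead_days_plus_reorder
0        37  A101  Soylent          5                      42
1        26  C101   Vertex         16                      42
2        94  C101     Acme         22                     116
3        90  C101  Soylent         27                     117
4        16  C101    Umbra         22                      38
5        85  C101    Umbra          1                      86
6        77  C101     Acme         21                      98
7        21  C101    Umbra         10                      31
8        76  C101  Soylent         27                     103
9        95  A101   Vertex         30                     125
10       90  C101  Initech         17                     107
11       79  C101  Soylent         12                      91
group by sku: mean(lead_days_plus_reorder), mean(reorder):
      lead_days_plus_reorder  reorder
sku                                  
A101                    83.5     66.0
C101                    82.9     65.4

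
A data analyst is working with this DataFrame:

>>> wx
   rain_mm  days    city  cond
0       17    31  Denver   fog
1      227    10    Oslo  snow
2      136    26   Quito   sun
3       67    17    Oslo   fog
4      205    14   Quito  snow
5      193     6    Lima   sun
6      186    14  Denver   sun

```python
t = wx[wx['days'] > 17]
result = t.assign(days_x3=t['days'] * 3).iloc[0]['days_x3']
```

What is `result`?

93

filter rows where days > 17:
   rain_mm  days    city cond
0       17    31  Denver  fog
2      136    26   Quito  sun
add column days_x3 = t['days'] * 3:
   rain_mm  days    city cond  days_x3
0       17    31  Denver  fog       93
2      136    26   Quito  sun       78
Hence 93.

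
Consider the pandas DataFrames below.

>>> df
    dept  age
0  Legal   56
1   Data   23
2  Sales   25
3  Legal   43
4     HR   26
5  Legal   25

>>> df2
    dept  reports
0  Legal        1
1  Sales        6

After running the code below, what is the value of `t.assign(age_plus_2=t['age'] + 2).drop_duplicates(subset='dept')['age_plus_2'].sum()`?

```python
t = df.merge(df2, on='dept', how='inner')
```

merge on 'dept' (how='inner') → 4 rows:
    dept  age  reports
0  Legal   56        1
1  Sales   25        6
2  Legal   43        1
3  Legal   25        1
add column age_plus_2 = t['age'] + 2:
    dept  age  reports  age_plus_2
0  Legal   56        1          58
1  Sales   25        6          27
2  Legal   43        1          45
3  Legal   25        1          27
drop duplicate dept (keep=first):
    dept  age  reports  age_plus_2
0  Legal   56        1          58
1  Sales   25        6          27

85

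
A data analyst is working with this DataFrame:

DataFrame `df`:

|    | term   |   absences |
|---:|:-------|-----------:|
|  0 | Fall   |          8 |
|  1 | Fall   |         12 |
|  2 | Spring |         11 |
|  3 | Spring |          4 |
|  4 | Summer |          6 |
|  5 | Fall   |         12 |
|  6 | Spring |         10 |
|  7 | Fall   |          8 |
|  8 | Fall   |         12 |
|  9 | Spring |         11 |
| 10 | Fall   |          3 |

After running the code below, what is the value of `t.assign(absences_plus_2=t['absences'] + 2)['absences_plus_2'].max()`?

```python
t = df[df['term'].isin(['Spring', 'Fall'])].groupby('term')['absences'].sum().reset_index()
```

57

filter rows where term in ['Spring', 'Fall']:
      term  absences
0     Fall         8
1     Fall        12
2   Spring        11
3   Spring         4
5     Fall        12
6   Spring        10
7     Fall         8
8     Fall        12
9   Spring        11
10    Fall         3
group by term, sum of absences:
term
Fall      55
Spring    36
Name: absences, dtype: int64
reset_index():
     term  absences
0    Fall        55
1  Spring        36
add column absences_plus_2 = t['absences'] + 2:
     term  absences  absences_plus_2
0    Fall        55               57
1  Spring        36               38
max of column 'absences_plus_2' → 57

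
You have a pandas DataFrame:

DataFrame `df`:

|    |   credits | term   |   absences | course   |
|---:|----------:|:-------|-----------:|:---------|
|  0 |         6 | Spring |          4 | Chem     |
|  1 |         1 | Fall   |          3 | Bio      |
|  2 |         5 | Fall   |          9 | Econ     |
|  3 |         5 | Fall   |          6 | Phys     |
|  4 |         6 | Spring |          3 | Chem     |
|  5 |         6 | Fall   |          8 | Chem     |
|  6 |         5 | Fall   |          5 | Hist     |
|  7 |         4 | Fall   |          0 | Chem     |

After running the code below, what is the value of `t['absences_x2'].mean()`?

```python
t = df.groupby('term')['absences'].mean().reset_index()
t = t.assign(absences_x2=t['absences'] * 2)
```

8.66666666667

group by term, mean of absences:
term
Fall      5.166667
Spring    3.500000
Name: absences, dtype: float64
reset_index():
     term  absences
0    Fall  5.166667
1  Spring  3.500000
add column absences_x2 = t['absences'] * 2:
     term  absences  absences_x2
0    Fall  5.166667    10.333333
1  Spring  3.500000     7.000000
Finally, mean of column 'absences_x2' = 8.66666666667.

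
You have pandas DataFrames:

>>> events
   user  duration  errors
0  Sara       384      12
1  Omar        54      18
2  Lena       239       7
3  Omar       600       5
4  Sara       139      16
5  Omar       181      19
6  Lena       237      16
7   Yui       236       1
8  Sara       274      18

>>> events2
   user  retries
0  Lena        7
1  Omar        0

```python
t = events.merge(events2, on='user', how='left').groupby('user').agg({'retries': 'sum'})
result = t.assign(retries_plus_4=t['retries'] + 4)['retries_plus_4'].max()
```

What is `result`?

merge on 'user' (how='left') → 9 rows:
   user  duration  errors  retries
0  Sara       384      12      NaN
1  Omar        54      18      0.0
2  Lena       239       7      7.0
3  Omar       600       5      0.0
4  Sara       139      16      NaN
5  Omar       181      19      0.0
6  Lena       237      16      7.0
7   Yui       236       1      NaN
8  Sara       274      18      NaN
group by user, sum of retries:
      retries
user         
Lena     14.0
Omar      0.0
Sara      0.0
Yui       0.0
add column retries_plus_4 = t['retries'] + 4:
      retries  retries_plus_4
user                         
Lena     14.0            18.0
Omar      0.0             4.0
Sara      0.0             4.0
Yui       0.0             4.0
So max() = 18.0.

18.0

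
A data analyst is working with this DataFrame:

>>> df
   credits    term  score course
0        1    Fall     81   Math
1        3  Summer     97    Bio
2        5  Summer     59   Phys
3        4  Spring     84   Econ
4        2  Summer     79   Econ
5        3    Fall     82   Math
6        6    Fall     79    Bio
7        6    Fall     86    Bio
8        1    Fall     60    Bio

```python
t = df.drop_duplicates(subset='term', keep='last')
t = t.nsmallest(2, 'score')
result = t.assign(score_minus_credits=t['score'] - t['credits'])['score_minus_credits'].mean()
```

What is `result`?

68.0

drop duplicate term (keep=last):
   credits    term  score course
3        4  Spring     84   Econ
4        2  Summer     79   Econ
8        1    Fall     60    Bio
take 2 rows with smallest score:
   credits    term  score course
8        1    Fall     60    Bio
4        2  Summer     79   Econ
add column score_minus_credits = t['score'] - t['credits']:
   credits    term  score course  score_minus_credits
8        1    Fall     60    Bio                   59
4        2  Summer     79   Econ                   77
The mean of column 'score_minus_credits' is 68.0.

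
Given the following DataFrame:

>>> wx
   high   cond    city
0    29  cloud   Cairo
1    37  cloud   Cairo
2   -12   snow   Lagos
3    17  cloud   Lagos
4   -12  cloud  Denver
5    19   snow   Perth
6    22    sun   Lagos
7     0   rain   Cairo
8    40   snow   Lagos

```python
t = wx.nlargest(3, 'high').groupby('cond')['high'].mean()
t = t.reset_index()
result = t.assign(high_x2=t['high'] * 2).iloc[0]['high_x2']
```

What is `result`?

take 3 rows with largest high:
   high   cond   city
8    40   snow  Lagos
1    37  cloud  Cairo
0    29  cloud  Cairo
group by cond, mean of high:
cond
cloud    33.0
snow     40.0
Name: high, dtype: float64
reset_index():
    cond  high
0  cloud  33.0
1   snow  40.0
add column high_x2 = t['high'] * 2:
    cond  high  high_x2
0  cloud  33.0     66.0
1   snow  40.0     80.0

66.0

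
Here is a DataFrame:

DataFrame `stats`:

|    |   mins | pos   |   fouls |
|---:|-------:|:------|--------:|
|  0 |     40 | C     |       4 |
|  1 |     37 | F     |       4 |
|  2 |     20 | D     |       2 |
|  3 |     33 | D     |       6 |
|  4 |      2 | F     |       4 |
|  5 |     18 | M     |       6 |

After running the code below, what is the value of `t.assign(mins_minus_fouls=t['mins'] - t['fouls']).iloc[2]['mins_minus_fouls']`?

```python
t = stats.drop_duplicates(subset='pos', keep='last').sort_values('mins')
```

drop duplicate pos (keep=last):
   mins pos  fouls
0    40   C      4
3    33   D      6
4     2   F      4
5    18   M      6
sort by mins:
   mins pos  fouls
4     2   F      4
5    18   M      6
3    33   D      6
0    40   C      4
add column mins_minus_fouls = t['mins'] - t['fouls']:
   mins pos  fouls  mins_minus_fouls
4     2   F      4                -2
5    18   M      6                12
3    33   D      6                27
0    40   C      4                36
Taking the value at position 2, column 'mins_minus_fouls' gives 27.

27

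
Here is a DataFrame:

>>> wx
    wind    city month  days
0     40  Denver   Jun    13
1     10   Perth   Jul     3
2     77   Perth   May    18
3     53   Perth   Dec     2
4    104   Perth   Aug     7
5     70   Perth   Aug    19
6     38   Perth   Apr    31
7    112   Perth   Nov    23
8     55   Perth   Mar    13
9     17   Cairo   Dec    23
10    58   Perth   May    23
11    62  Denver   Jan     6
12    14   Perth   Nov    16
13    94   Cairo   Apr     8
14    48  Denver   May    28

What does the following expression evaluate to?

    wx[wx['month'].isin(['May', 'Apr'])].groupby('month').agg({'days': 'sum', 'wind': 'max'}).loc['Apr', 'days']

39

filter rows where month in ['May', 'Apr']:
    wind    city month  days
2     77   Perth   May    18
6     38   Perth   Apr    31
10    58   Perth   May    23
13    94   Cairo   Apr     8
14    48  Denver   May    28
group by month: sum(days), max(wind):
       days  wind
month            
Apr      39    94
May      69    77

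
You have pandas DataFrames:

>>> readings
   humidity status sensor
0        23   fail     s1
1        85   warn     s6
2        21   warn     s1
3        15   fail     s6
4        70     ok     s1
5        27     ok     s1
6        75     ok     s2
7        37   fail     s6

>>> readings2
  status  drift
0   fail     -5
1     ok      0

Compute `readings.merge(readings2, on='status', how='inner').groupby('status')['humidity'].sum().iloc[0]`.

75

merge on 'status' (how='inner') → 6 rows:
   humidity status sensor  drift
0        23   fail     s1     -5
1        15   fail     s6     -5
2        70     ok     s1      0
3        27     ok     s1      0
4        75     ok     s2      0
5        37   fail     s6     -5
group by status, sum of humidity:
status
fail     75
ok      172
Name: humidity, dtype: int64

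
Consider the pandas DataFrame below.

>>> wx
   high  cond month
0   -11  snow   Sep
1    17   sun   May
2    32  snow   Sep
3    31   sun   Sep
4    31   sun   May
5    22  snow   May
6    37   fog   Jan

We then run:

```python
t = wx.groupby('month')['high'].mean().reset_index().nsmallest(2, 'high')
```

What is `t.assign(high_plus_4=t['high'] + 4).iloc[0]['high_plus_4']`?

group by month, mean of high:
month
Jan    37.000000
May    23.333333
Sep    17.333333
Name: high, dtype: float64
reset_index():
  month       high
0   Jan  37.000000
1   May  23.333333
2   Sep  17.333333
take 2 rows with smallest high:
  month       high
2   Sep  17.333333
1   May  23.333333
add column high_plus_4 = t['high'] + 4:
  month       high  high_plus_4
2   Sep  17.333333    21.333333
1   May  23.333333    27.333333
value at position 0, column 'high_plus_4' → 21.3333333333

21.3333333333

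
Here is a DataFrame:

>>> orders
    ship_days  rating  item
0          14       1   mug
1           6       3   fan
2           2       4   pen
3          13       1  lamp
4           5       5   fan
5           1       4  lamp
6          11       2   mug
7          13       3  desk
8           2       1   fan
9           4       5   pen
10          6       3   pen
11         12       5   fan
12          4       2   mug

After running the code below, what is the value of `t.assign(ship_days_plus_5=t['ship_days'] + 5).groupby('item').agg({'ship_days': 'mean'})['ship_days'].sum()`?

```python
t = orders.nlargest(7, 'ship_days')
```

53.5

take 7 rows with largest ship_days:
    ship_days  rating  item
0          14       1   mug
3          13       1  lamp
7          13       3  desk
11         12       5   fan
6          11       2   mug
1           6       3   fan
10          6       3   pen
add column ship_days_plus_5 = t['ship_days'] + 5:
    ship_days  rating  item  ship_days_plus_5
0          14       1   mug                19
3          13       1  lamp                18
7          13       3  desk                18
11         12       5   fan                17
6          11       2   mug                16
1           6       3   fan                11
10          6       3   pen                11
group by item, mean of ship_days:
      ship_days
item           
desk       13.0
fan         9.0
lamp       13.0
mug        12.5
pen         6.0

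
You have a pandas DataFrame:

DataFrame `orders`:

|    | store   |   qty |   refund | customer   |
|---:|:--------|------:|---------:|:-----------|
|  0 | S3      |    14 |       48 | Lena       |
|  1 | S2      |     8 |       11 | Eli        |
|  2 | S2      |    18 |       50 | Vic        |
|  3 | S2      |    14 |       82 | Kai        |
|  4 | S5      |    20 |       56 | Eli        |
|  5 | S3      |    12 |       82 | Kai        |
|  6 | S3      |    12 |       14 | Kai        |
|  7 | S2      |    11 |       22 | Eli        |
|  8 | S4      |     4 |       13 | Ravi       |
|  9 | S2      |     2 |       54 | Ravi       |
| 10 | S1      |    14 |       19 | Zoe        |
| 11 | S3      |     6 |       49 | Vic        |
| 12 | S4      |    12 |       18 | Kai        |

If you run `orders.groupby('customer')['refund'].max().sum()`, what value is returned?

group by customer, max of refund:
customer
Eli     56
Kai     82
Lena    48
Ravi    54
Vic     50
Zoe     19
Name: refund, dtype: int64

309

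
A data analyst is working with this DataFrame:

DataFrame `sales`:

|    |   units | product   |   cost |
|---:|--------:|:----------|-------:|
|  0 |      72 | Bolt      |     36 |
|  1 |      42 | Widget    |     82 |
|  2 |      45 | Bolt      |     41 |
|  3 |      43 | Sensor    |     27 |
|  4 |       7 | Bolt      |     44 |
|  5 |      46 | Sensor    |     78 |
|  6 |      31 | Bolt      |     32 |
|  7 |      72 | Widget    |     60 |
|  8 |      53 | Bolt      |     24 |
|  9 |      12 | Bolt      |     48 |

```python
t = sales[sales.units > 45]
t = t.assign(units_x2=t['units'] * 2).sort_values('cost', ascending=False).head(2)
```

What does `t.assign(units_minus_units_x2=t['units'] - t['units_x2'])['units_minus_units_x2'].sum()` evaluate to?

-118

filter rows where units > 45:
   units product  cost
0     72    Bolt    36
5     46  Sensor    78
7     72  Widget    60
8     53    Bolt    24
add column units_x2 = t['units'] * 2:
   units product  cost  units_x2
0     72    Bolt    36       144
5     46  Sensor    78        92
7     72  Widget    60       144
8     53    Bolt    24       106
sort by cost descending:
   units product  cost  units_x2
5     46  Sensor    78        92
7     72  Widget    60       144
0     72    Bolt    36       144
8     53    Bolt    24       106
take first 2 rows:
   units product  cost  units_x2
5     46  Sensor    78        92
7     72  Widget    60       144
add column units_minus_units_x2 = t['units'] - t['units_x2']:
   units product  cost  units_x2  units_minus_units_x2
5     46  Sensor    78        92                   -46
7     72  Widget    60       144                   -72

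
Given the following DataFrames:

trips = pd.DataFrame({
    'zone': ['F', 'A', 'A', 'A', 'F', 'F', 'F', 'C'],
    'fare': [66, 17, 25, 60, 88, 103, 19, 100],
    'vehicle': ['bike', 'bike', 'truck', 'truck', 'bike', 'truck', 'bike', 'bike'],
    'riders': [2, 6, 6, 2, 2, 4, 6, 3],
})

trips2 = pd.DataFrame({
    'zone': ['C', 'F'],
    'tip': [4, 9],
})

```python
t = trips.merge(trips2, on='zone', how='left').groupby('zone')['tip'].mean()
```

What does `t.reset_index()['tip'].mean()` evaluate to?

6.5

merge on 'zone' (how='left') → 8 rows:
  zone  fare vehicle  riders  tip
0    F    66    bike       2  9.0
1    A    17    bike       6  NaN
2    A    25   truck       6  NaN
3    A    60   truck       2  NaN
4    F    88    bike       2  9.0
5    F   103   truck       4  9.0
6    F    19    bike       6  9.0
7    C   100    bike       3  4.0
group by zone, mean of tip:
zone
A    NaN
C    4.0
F    9.0
Name: tip, dtype: float64
reset_index():
  zone  tip
0    A  NaN
1    C  4.0
2    F  9.0
Then the mean of column 'tip': 6.5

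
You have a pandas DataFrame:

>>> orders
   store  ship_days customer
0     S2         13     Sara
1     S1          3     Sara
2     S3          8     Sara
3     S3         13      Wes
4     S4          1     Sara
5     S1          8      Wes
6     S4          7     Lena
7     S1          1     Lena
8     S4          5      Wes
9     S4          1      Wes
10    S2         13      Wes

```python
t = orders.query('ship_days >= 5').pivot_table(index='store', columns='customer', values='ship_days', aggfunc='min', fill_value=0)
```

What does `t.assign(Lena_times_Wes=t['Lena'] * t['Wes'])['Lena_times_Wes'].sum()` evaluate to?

filter rows where ship_days >= 5:
   store  ship_days customer
0     S2         13     Sara
2     S3          8     Sara
3     S3         13      Wes
5     S1          8      Wes
6     S4          7     Lena
8     S4          5      Wes
10    S2         13      Wes
pivot: rows=store, cols=customer, min(ship_days):
customer  Lena  Sara  Wes
store                    
S1           0     0    8
S2           0    13   13
S3           0     8   13
S4           7     0    5
add column Lena_times_Wes = t['Lena'] * t['Wes']:
customer  Lena  Sara  Wes  Lena_times_Wes
store                                    
S1           0     0    8               0
S2           0    13   13               0
S3           0     8   13               0
S4           7     0    5              35
Reading off the sum of column 'Lena_times_Wes', we get 35.

35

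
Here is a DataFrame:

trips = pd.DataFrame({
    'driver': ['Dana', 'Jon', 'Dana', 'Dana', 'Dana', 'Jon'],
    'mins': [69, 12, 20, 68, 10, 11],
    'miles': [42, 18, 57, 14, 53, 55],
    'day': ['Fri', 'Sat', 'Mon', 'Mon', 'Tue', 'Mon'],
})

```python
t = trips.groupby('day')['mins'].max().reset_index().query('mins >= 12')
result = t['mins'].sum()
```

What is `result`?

group by day, max of mins:
day
Fri    69
Mon    68
Sat    12
Tue    10
Name: mins, dtype: int64
reset_index():
   day  mins
0  Fri    69
1  Mon    68
2  Sat    12
3  Tue    10
filter rows where mins >= 12:
   day  mins
0  Fri    69
1  Mon    68
2  Sat    12
sum of column 'mins' → 149

149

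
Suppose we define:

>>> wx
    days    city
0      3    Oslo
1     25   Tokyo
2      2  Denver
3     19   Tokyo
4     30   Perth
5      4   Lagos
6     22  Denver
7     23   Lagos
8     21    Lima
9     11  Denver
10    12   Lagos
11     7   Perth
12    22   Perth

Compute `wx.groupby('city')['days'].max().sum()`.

124

group by city, max of days:
city
Denver    22
Lagos     23
Lima      21
Oslo       3
Perth     30
Tokyo     25
Name: days, dtype: int64
Reading off the sum of the resulting series, we get 124.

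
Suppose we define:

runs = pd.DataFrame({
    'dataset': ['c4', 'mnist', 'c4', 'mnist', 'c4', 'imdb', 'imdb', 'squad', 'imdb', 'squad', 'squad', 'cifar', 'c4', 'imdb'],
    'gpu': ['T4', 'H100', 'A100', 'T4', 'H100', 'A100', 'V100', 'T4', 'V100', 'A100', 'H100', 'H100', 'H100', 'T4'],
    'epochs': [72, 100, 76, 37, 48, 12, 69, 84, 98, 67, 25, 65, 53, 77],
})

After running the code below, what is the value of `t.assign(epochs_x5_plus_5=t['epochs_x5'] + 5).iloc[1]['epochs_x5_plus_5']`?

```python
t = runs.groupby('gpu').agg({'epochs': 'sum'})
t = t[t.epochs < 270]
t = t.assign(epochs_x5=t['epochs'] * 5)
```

group by gpu, sum of epochs:
      epochs
gpu         
A100     155
H100     291
T4       270
V100     167
filter rows where epochs < 270:
      epochs
gpu         
A100     155
V100     167
add column epochs_x5 = t['epochs'] * 5:
      epochs  epochs_x5
gpu                    
A100     155        775
V100     167        835
add column epochs_x5_plus_5 = t['epochs_x5'] + 5:
      epochs  epochs_x5  epochs_x5_plus_5
gpu                                      
A100     155        775               780
V100     167        835               840
value at position 1, column 'epochs_x5_plus_5' → 840

840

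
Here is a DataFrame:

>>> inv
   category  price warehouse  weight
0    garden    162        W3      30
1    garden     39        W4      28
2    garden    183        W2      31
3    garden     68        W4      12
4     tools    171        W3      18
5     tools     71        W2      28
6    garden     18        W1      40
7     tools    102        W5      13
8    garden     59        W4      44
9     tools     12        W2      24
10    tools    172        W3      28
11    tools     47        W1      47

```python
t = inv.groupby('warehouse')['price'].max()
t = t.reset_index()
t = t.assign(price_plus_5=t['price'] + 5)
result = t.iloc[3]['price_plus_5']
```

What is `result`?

73

group by warehouse, max of price:
warehouse
W1     47
W2    183
W3    172
W4     68
W5    102
Name: price, dtype: int64
reset_index():
  warehouse  price
0        W1     47
1        W2    183
2        W3    172
3        W4     68
4        W5    102
add column price_plus_5 = t['price'] + 5:
  warehouse  price  price_plus_5
0        W1     47            52
1        W2    183           188
2        W3    172           177
3        W4     68            73
4        W5    102           107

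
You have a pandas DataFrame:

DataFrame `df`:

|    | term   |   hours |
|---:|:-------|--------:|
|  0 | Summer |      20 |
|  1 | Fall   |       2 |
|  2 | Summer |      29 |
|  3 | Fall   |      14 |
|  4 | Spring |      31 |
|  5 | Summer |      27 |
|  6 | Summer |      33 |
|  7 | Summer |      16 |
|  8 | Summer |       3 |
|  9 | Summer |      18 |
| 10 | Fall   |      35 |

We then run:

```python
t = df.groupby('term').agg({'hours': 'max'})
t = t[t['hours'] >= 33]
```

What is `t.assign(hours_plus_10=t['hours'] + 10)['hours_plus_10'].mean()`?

44.0

group by term, max of hours:
        hours
term         
Fall       35
Spring     31
Summer     33
filter rows where hours >= 33:
        hours
term         
Fall       35
Summer     33
add column hours_plus_10 = t['hours'] + 10:
        hours  hours_plus_10
term                        
Fall       35             45
Summer     33             43
Hence 44.0.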